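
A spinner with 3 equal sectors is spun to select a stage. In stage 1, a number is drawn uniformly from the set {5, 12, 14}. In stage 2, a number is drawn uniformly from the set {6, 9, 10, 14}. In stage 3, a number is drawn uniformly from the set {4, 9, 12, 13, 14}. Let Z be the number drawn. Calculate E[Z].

1829/180

E[Z | stage 1] = (5+12+14)/3 = 31/3.
E[Z | stage 2] = (6+9+10+14)/4 = 39/4.
E[Z | stage 3] = (4+9+12+13+14)/5 = 52/5.
By the law of total expectation,
E[Z] = (1/3)·(31/3) + (1/3)·(39/4) + (1/3)·(52/5) = 1829/180.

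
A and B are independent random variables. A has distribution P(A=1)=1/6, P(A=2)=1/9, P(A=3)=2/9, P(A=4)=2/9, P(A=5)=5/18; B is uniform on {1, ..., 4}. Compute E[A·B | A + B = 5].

P(A + B = 5) = 13/72.
Summing AB·P(x,y) over outcomes with A + B = 5 gives 8/9.
E[A·B | A + B = 5] = (8/9) / (13/72) = 64/13.

64/13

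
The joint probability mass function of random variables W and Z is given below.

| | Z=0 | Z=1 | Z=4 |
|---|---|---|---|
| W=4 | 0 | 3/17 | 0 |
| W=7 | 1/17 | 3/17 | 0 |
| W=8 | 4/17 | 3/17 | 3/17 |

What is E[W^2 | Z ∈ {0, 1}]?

P(Z ∈ {0, 1}) = 14/17.
Σ W^2·P over the event = 16·(3/17) + 49·(1/17) + 49·(3/17) + 64·(4/17) + 64·(3/17) = 692/17.
E[W^2 | Z ∈ {0, 1}] = (692/17) / (14/17) = 346/7.

346/7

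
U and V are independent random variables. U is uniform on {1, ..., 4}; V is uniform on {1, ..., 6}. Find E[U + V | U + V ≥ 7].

Outcomes with U + V ≥ 7: (1,6), (2,5), (2,6), (3,4), (3,5), (3,6), (4,3), (4,4), (4,5), (4,6), each with probability 1/24.
E[U + V | U + V ≥ 7] = (7 + 7 + 8 + 7 + 8 + 9 + 7 + 8 + 9 + 10) / 10 = 8.

8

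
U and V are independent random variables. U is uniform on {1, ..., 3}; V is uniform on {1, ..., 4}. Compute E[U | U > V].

8/3

Outcomes with U > V: (2,1), (3,1), (3,2), each with probability 1/12.
E[U | U > V] = (2 + 3 + 3) / 3 = 8/3.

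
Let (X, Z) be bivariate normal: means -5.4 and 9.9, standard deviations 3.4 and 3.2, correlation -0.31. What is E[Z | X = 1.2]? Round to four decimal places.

7.9744

The regression of Z on X has slope ρ·σ_Z/σ_X and passes through (μ_X, μ_Z).
E[Z | X=1.2] = 9.9 + (-0.31)·(3.2/3.4)·(1.2 − (-5.4)) = 9.9 + (-0.29176)·(6.6) = 7.9744.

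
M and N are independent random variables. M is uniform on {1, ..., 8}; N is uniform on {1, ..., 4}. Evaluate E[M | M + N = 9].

13/2

Outcomes with M + N = 9: (5,4), (6,3), (7,2), (8,1), each with probability 1/32.
E[M | M + N = 9] = (5 + 6 + 7 + 8) / 4 = 13/2.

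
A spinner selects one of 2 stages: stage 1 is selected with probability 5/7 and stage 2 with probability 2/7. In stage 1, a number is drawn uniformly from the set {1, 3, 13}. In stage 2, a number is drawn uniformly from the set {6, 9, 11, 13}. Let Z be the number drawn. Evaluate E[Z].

E[Z | stage 1] = (1+3+13)/3 = 17/3.
E[Z | stage 2] = (6+9+11+13)/4 = 39/4.
E[Z] = (5/7)·(17/3) + (2/7)·(39/4) = 41/6.

41/6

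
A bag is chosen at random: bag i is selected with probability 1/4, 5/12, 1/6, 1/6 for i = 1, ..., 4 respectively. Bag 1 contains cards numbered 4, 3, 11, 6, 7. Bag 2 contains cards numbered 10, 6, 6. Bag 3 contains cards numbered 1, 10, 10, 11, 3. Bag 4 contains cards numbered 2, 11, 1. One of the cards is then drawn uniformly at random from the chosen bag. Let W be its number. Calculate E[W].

131/20

E[W | bag 1] = (4+3+11+6+7)/5 = 31/5.
E[W | bag 2] = (10+6+6)/3 = 22/3.
E[W | bag 3] = (1+10+10+11+3)/5 = 7.
E[W | bag 4] = (2+11+1)/3 = 14/3.
By the law of total expectation,
E[W] = (1/4)·(31/5) + (5/12)·(22/3) + (1/6)·(7) + (1/6)·(14/3) = 131/20.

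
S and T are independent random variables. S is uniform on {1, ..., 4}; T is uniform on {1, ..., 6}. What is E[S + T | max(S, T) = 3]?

24/5

Outcomes with max(S, T) = 3: (1,3), (2,3), (3,1), (3,2), (3,3), each with probability 1/24.
E[S + T | max(S, T) = 3] = (4 + 5 + 4 + 5 + 6) / 5 = 24/5.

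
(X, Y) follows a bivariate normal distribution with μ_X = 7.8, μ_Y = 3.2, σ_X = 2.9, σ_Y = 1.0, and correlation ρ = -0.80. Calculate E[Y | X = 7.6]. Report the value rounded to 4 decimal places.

For a bivariate normal, E[Y | X=x] = μ_Y + ρ·(σ_Y/σ_X)·(x − μ_X).
E[Y | X=7.6] = 3.2 + (-0.80)·(1.0/2.9)·(7.6 − (7.8)) = 3.2 + (-0.27586)·(-0.2) = 3.2552.

3.2552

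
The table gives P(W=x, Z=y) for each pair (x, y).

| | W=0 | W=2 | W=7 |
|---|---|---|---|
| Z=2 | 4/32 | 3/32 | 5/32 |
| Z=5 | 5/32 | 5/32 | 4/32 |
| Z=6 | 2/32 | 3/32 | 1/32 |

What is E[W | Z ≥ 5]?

51/20

P(Z ≥ 5) = 5/8.
Summing W·P(W=x,Z=y) over the conditioning event gives 51/32.
E[W | Z ≥ 5] = (51/32) / (5/8) = 51/20.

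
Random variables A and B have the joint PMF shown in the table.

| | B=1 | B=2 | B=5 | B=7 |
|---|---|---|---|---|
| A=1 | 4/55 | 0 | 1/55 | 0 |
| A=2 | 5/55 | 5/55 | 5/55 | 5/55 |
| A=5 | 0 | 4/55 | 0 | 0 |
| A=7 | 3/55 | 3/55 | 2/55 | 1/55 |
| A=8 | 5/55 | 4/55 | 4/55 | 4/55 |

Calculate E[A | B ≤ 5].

43/9

P(B ≤ 5) = 9/11.
Summing A·P(A=x,B=y) over the conditioning event gives 43/11.
E[A | B ≤ 5] = (43/11) / (9/11) = 43/9.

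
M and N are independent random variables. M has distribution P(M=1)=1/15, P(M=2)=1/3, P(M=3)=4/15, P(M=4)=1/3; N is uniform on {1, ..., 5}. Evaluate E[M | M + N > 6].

P(M + N > 6) = 28/75.
Summing M·P(x,y) over outcomes with M + N > 6 gives 94/75.
E[M | M + N > 6] = (94/75) / (28/75) = 47/14.

47/14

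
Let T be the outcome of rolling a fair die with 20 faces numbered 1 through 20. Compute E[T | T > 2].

P(T > 2) = 9/10.
E[T | T > 2] = (207/20) / (9/10) = 23/2.

23/2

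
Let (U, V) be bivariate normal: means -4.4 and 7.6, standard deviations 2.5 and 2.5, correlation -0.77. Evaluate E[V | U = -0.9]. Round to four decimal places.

For a bivariate normal, E[V | U=x] = μ_V + ρ·(σ_V/σ_U)·(x − μ_U).
E[V | U=-0.9] = 7.6 + (-0.77)·(2.5/2.5)·(-0.9 − (-4.4)) = 7.6 + (-0.77)·(3.5) = 4.9050.

4.9050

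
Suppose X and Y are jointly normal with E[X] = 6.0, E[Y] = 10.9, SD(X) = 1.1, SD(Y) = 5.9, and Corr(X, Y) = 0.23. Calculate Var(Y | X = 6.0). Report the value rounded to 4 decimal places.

32.9686

For a bivariate normal, Var(Y | X=x) = σ_Y²(1 − ρ²).
Var(Y | X=6.0) = (5.9)²·(1 − (0.23)²) = 34.81·0.9471 = 32.9686.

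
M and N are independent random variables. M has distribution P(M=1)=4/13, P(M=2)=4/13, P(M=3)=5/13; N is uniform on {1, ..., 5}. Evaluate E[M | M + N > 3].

P(M + N > 3) = 53/65.
Summing M·P(x,y) over outcomes with M + N > 3 gives 119/65.
E[M | M + N > 3] = (119/65) / (53/65) = 119/53.

119/53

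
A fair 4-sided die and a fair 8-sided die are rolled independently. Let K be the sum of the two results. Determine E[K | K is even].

7

P(K is even) = 1/2.
Σ over the event: 2·1/32 + 4·3/32 + 6·1/8 + 8·1/8 + 10·3/32 + 12·1/32 = 7/2.
E[K | K is even] = (7/2) / (1/2) = 7.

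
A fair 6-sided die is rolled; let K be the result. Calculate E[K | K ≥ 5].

Given K ≥ 5, K is equally likely to be any of {5, 6}.
E[K | K ≥ 5] = (5 + 6) / 2 = 11/2.

11/2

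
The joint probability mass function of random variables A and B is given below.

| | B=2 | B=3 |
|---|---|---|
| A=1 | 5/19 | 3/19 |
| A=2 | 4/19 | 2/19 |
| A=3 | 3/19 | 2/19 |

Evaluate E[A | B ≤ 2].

P(B ≤ 2) = 12/19.
Σ A·P over the event = 1·(5/19) + 2·(4/19) + 3·(3/19) = 22/19.
E[A | B ≤ 2] = (22/19) / (12/19) = 11/6.

11/6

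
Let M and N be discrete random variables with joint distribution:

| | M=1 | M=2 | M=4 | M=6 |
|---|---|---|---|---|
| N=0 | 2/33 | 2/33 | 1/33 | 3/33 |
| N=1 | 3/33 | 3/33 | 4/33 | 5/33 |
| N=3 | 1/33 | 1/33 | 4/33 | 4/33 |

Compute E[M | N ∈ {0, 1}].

83/23

P(N ∈ {0, 1}) = 23/33.
Σ M·P over the event = 1·(2/33) + 1·(3/33) + 2·(2/33) + 2·(3/33) + 4·(1/33) + 4·(4/33) + 6·(3/33) + 6·(5/33) = 83/33.
E[M | N ∈ {0, 1}] = (83/33) / (23/33) = 83/23.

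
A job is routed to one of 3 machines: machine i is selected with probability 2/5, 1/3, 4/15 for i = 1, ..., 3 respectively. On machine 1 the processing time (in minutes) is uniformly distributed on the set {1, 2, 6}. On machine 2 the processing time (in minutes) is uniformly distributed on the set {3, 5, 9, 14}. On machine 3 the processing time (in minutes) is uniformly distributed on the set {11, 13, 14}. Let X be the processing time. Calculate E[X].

E[X | machine 1] = (1+2+6)/3 = 3.
E[X | machine 2] = (3+5+9+14)/4 = 31/4.
E[X | machine 3] = (11+13+14)/3 = 38/3.
By the law of total expectation,
E[X] = (2/5)·(3) + (1/3)·(31/4) + (4/15)·(38/3) = 1289/180.

1289/180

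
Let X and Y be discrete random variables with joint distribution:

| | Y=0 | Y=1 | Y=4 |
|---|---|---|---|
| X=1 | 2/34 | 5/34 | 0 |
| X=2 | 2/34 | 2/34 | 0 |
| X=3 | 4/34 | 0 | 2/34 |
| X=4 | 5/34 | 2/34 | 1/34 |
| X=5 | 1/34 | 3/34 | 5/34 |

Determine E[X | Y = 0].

43/14

P(Y = 0) = 7/17.
Σ X·P over the event = 1·(2/34) + 2·(2/34) + 3·(4/34) + 4·(5/34) + 5·(1/34) = 43/34.
E[X | Y = 0] = (43/34) / (7/17) = 43/14.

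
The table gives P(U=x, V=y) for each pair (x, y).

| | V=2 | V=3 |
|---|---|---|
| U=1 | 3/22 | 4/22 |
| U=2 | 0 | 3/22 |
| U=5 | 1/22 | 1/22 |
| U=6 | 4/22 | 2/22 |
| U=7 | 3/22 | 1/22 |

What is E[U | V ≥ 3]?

P(V ≥ 3) = 1/2.
Σ U·P over the event = 1·(4/22) + 2·(3/22) + 5·(1/22) + 6·(2/22) + 7·(1/22) = 17/11.
E[U | V ≥ 3] = (17/11) / (1/2) = 34/11.

34/11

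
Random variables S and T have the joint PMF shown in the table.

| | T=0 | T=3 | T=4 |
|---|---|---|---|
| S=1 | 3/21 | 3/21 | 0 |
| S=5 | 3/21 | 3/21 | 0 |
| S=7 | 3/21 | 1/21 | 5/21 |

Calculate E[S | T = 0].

P(T = 0) = 3/7.
Σ S·P over the event = 1·(3/21) + 5·(3/21) + 7·(3/21) = 13/7.
E[S | T = 0] = (13/7) / (3/7) = 13/3.

13/3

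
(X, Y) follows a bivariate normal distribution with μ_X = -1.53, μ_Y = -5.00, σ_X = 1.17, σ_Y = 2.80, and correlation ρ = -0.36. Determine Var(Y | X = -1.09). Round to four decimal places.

6.8239

Var(Y | X=x) = (1 − ρ²)·σ_Y².
Var(Y | X=-1.09) = (2.80)²·(1 − (-0.36)²) = 7.84·0.8704 = 6.8239.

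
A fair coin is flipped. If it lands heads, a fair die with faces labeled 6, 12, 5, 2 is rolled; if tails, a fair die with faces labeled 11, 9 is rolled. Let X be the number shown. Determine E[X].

E[X | heads] = (6+12+5+2)/4 = 25/4.
E[X | tails] = (11+9)/2 = 10.
By the law of total expectation,
E[X] = (1/2)·(25/4) + (1/2)·(10) = 65/8.

65/8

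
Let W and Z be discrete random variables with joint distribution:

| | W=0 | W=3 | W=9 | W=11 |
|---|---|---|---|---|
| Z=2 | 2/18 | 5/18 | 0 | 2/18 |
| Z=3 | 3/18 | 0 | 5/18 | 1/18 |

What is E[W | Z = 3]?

P(Z = 3) = 1/2.
Σ W·P over the event = 0·(3/18) + 9·(5/18) + 11·(1/18) = 28/9.
E[W | Z = 3] = (28/9) / (1/2) = 56/9.

56/9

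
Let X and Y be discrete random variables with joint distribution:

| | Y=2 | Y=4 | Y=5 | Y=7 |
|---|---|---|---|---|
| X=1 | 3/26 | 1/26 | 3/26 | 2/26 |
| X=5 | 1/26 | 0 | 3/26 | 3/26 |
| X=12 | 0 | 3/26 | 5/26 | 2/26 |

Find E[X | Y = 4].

P(Y = 4) = 2/13.
Σ X·P over the event = 1·(1/26) + 12·(3/26) = 37/26.
E[X | Y = 4] = (37/26) / (2/13) = 37/4.

37/4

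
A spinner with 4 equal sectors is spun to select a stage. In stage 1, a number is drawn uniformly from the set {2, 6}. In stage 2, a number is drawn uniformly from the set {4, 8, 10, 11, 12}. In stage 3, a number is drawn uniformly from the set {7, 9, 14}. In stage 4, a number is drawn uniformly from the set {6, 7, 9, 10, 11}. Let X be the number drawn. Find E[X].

79/10

E[X | stage 1] = (2+6)/2 = 4.
E[X | stage 2] = (4+8+10+11+12)/5 = 9.
E[X | stage 3] = (7+9+14)/3 = 10.
E[X | stage 4] = (6+7+9+10+11)/5 = 43/5.
By the law of total expectation,
E[X] = (1/4)·(4) + (1/4)·(9) + (1/4)·(10) + (1/4)·(43/5) = 79/10.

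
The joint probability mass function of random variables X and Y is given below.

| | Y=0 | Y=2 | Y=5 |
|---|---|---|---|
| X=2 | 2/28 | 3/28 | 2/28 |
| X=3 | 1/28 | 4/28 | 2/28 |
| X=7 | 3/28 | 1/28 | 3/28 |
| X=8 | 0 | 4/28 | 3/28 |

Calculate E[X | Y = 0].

14/3

P(Y = 0) = 3/14.
Summing X·P(X=x,Y=y) over the conditioning event gives 1.
E[X | Y = 0] = (1) / (3/14) = 14/3.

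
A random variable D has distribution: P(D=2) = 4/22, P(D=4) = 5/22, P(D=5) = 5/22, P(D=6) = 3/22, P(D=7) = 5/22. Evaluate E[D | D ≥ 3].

P(D ≥ 3) = 9/11.
Σ over the event: 4·5/22 + 5·5/22 + 6·3/22 + 7·5/22 = 49/11.
E[D | D ≥ 3] = (49/11) / (9/11) = 49/9.

49/9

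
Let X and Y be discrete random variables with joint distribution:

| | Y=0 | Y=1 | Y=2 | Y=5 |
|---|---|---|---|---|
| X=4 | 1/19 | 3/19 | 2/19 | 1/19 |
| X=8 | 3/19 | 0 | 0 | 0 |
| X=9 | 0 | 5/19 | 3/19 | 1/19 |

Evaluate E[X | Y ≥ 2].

P(Y ≥ 2) = 7/19.
Σ X·P over the event = 4·(2/19) + 4·(1/19) + 9·(3/19) + 9·(1/19) = 48/19.
E[X | Y ≥ 2] = (48/19) / (7/19) = 48/7.

48/7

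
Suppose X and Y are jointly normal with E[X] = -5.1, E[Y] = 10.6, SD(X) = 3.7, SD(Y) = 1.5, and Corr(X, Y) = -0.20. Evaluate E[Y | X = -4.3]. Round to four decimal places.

10.5351

The regression of Y on X has slope ρ·σ_Y/σ_X and passes through (μ_X, μ_Y).
E[Y | X=-4.3] = 10.6 + (-0.20)·(1.5/3.7)·(-4.3 − (-5.1)) = 10.6 + (-0.081081)·(0.8) = 10.5351.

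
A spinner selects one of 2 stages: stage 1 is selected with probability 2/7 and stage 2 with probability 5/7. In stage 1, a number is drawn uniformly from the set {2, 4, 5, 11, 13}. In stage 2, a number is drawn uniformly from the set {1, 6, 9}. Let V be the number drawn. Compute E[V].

122/21

E[V | stage 1] = (2+4+5+11+13)/5 = 7.
E[V | stage 2] = (1+6+9)/3 = 16/3.
E[V] = (2/7)·(7) + (5/7)·(16/3) = 122/21.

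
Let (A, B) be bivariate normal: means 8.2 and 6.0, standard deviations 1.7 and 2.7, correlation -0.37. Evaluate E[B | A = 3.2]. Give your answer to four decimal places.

For a bivariate normal, E[B | A=x] = μ_B + ρ·(σ_B/σ_A)·(x − μ_A).
E[B | A=3.2] = 6.0 + (-0.37)·(2.7/1.7)·(3.2 − (8.2)) = 6.0 + (-0.587647)·(-5) = 8.9382.

8.9382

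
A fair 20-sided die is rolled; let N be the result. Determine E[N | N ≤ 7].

Given N ≤ 7, N is equally likely to be any of {1, 2, 3, 4, 5, 6, 7}.
E[N | N ≤ 7] = (1 + 2 + 3 + 4 + 5 + 6 + 7) / 7 = 4.

4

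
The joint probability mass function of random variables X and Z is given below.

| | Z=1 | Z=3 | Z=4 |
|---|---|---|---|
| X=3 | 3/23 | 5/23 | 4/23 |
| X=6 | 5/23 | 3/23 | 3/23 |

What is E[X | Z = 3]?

P(Z = 3) = 8/23.
Summing X·P(X=x,Z=y) over the conditioning event gives 33/23.
E[X | Z = 3] = (33/23) / (8/23) = 33/8.

33/8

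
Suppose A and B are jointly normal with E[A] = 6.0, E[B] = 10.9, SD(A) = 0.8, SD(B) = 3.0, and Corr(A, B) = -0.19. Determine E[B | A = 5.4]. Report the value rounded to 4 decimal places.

11.3275

The regression of B on A has slope ρ·σ_B/σ_A and passes through (μ_A, μ_B).
E[B | A=5.4] = 10.9 + (-0.19)·(3.0/0.8)·(5.4 − (6.0)) = 10.9 + (-0.7125)·(-0.6) = 11.3275.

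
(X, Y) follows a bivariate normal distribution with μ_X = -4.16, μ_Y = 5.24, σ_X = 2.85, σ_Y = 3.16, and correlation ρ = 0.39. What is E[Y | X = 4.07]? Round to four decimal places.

The regression of Y on X has slope ρ·σ_Y/σ_X and passes through (μ_X, μ_Y).
E[Y | X=4.07] = 5.24 + (0.39)·(3.16/2.85)·(4.07 − (-4.16)) = 5.24 + (0.43242)·(8.23) = 8.7988.

8.7988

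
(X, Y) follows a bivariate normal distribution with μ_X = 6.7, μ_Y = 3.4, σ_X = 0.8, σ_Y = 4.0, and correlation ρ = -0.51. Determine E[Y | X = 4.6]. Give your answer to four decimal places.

For a bivariate normal, E[Y | X=x] = μ_Y + ρ·(σ_Y/σ_X)·(x − μ_X).
E[Y | X=4.6] = 3.4 + (-0.51)·(4.0/0.8)·(4.6 − (6.7)) = 3.4 + (-2.55)·(-2.1) = 8.7550.

8.7550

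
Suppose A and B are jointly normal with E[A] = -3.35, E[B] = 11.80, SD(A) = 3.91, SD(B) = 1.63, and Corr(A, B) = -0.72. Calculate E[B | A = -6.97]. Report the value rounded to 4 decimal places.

12.8866

The regression of B on A has slope ρ·σ_B/σ_A and passes through (μ_A, μ_B).
E[B | A=-6.97] = 11.80 + (-0.72)·(1.63/3.91)·(-6.97 − (-3.35)) = 11.80 + (-0.300153)·(-3.62) = 12.8866.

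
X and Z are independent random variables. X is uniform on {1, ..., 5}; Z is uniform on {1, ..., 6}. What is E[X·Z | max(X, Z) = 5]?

Outcomes with max(X, Z) = 5: (1,5), (2,5), (3,5), (4,5), (5,1), (5,2), (5,3), (5,4), (5,5), each with probability 1/30.
E[X·Z | max(X, Z) = 5] = (5 + 10 + 15 + 20 + 5 + 10 + 15 + 20 + 25) / 9 = 125/9.

125/9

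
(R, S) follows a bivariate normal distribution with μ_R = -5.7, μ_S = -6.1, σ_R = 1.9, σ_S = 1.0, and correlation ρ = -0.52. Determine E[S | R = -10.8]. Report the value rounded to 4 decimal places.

E[S | R=x] = μ_S + ρ(σ_S/σ_R)(x − μ_R) for jointly normal variables.
E[S | R=-10.8] = -6.1 + (-0.52)·(1.0/1.9)·(-10.8 − (-5.7)) = -6.1 + (-0.27368)·(-5.1) = -4.7042.

-4.7042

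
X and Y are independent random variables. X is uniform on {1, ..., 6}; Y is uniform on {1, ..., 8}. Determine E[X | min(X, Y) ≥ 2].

P(min(X, Y) ≥ 2) = 35/48.
Summing X·P(x,y) over outcomes with min(X, Y) ≥ 2 gives 35/12.
E[X | min(X, Y) ≥ 2] = (35/12) / (35/48) = 4.

4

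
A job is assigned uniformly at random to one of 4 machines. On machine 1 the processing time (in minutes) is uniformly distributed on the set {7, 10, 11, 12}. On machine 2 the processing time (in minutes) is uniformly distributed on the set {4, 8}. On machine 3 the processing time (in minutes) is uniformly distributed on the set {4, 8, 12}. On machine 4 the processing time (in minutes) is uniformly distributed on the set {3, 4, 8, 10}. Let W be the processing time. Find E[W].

121/16

E[W | machine 1] = (7+10+11+12)/4 = 10.
E[W | machine 2] = (4+8)/2 = 6.
E[W | machine 3] = (4+8+12)/3 = 8.
E[W | machine 4] = (3+4+8+10)/4 = 25/4.
By the law of total expectation,
E[W] = (1/4)·(10) + (1/4)·(6) + (1/4)·(8) + (1/4)·(25/4) = 121/16.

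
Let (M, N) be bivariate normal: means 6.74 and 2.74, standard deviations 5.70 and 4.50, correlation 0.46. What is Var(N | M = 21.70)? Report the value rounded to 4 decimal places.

15.9651

For a bivariate normal, Var(N | M=x) = σ_N²(1 − ρ²).
Var(N | M=21.70) = (4.50)²·(1 − (0.46)²) = 20.25·0.7884 = 15.9651.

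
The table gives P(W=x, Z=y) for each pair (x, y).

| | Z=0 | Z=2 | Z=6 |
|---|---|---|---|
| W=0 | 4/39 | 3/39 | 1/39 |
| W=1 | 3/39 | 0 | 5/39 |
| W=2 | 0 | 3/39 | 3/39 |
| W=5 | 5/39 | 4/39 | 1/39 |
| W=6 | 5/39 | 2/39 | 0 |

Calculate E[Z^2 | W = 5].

P(W = 5) = 10/39.
Σ Z^2·P over the event = 0·(5/39) + 4·(4/39) + 36·(1/39) = 4/3.
E[Z^2 | W = 5] = (4/3) / (10/39) = 26/5.

26/5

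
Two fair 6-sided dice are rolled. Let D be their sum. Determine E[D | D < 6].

4

P(D < 6) = 5/18.
Σ over the event: 2·1/36 + 3·1/18 + 4·1/12 + 5·1/9 = 10/9.
E[D | D < 6] = (10/9) / (5/18) = 4.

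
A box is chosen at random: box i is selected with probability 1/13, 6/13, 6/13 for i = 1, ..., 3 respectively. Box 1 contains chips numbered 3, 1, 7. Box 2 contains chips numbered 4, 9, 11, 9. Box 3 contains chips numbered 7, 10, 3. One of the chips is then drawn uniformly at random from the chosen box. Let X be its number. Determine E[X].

43/6

E[X | box 1] = (3+1+7)/3 = 11/3.
E[X | box 2] = (4+9+11+9)/4 = 33/4.
E[X | box 3] = (7+10+3)/3 = 20/3.
By the law of total expectation,
E[X] = (1/13)·(11/3) + (6/13)·(33/4) + (6/13)·(20/3) = 43/6.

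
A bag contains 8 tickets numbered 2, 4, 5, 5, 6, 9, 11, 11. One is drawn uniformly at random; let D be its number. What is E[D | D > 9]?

P(D > 9) = 1/4.
Σ over the event: 11·1/4 = 11/4.
E[D | D > 9] = (11/4) / (1/4) = 11.

11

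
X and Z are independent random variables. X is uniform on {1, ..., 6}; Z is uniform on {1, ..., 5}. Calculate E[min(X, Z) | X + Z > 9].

Outcomes with X + Z > 9: (5,5), (6,4), (6,5), each with probability 1/30.
E[min(X, Z) | X + Z > 9] = (5 + 4 + 5) / 3 = 14/3.

14/3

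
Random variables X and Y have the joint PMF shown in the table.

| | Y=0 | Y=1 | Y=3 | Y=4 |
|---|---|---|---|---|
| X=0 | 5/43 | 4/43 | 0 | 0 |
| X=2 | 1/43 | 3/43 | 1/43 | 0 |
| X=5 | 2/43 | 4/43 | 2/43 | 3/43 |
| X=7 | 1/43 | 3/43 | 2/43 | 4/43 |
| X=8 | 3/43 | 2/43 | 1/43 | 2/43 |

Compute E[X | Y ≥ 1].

156/31

P(Y ≥ 1) = 31/43.
Summing X·P(X=x,Y=y) over the conditioning event gives 156/43.
E[X | Y ≥ 1] = (156/43) / (31/43) = 156/31.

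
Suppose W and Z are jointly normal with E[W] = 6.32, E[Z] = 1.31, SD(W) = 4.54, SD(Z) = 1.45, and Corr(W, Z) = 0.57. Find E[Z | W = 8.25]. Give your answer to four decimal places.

1.6614

E[Z | W=x] = μ_Z + ρ(σ_Z/σ_W)(x − μ_W) for jointly normal variables.
E[Z | W=8.25] = 1.31 + (0.57)·(1.45/4.54)·(8.25 − (6.32)) = 1.31 + (0.18205)·(1.93) = 1.6614.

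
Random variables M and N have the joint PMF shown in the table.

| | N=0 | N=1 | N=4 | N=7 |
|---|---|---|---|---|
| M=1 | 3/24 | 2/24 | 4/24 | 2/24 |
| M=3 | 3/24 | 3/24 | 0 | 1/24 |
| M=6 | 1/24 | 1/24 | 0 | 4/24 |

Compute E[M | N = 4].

P(N = 4) = 1/6.
Σ M·P over the event = 1·(4/24) = 1/6.
E[M | N = 4] = (1/6) / (1/6) = 1.

1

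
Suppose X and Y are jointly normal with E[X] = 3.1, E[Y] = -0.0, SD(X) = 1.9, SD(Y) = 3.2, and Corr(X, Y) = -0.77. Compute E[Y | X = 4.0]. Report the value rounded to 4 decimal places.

E[Y | X=x] = μ_Y + ρ(σ_Y/σ_X)(x − μ_X) for jointly normal variables.
E[Y | X=4.0] = -0.0 + (-0.77)·(3.2/1.9)·(4.0 − (3.1)) = -0.0 + (-1.29684)·(0.9) = -1.1672.

-1.1672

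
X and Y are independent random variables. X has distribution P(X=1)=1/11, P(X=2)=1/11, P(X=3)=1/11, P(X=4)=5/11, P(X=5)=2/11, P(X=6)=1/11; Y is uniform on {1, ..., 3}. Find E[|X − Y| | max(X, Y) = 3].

P(max(X, Y) = 3) = 5/33.
Summing |X−Y|·P(x,y) over outcomes with max(X, Y) = 3 gives 2/11.
E[|X − Y| | max(X, Y) = 3] = (2/11) / (5/33) = 6/5.

6/5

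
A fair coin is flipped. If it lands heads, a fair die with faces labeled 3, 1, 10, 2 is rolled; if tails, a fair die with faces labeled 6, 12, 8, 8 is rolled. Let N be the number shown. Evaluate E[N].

E[N | heads] = (3+1+10+2)/4 = 4.
E[N | tails] = (6+12+8+8)/4 = 17/2.
E[N] = (1/2)·(4) + (1/2)·(17/2) = 25/4.

25/4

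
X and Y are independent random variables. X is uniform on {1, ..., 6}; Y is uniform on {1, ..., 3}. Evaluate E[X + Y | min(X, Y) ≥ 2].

13/2

Outcomes with min(X, Y) ≥ 2: (2,2), (2,3), (3,2), (3,3), (4,2), (4,3), (5,2), (5,3), (6,2), (6,3), each with probability 1/18.
E[X + Y | min(X, Y) ≥ 2] = (4 + 5 + 5 + 6 + 6 + 7 + 7 + 8 + 8 + 9) / 10 = 13/2.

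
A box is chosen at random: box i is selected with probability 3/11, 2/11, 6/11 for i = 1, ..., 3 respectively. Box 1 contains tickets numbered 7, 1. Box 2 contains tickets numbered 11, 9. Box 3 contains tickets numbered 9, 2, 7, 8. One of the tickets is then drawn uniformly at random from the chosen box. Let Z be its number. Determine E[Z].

E[Z | box 1] = (7+1)/2 = 4.
E[Z | box 2] = (11+9)/2 = 10.
E[Z | box 3] = (9+2+7+8)/4 = 13/2.
By the law of total expectation,
E[Z] = (3/11)·(4) + (2/11)·(10) + (6/11)·(13/2) = 71/11.

71/11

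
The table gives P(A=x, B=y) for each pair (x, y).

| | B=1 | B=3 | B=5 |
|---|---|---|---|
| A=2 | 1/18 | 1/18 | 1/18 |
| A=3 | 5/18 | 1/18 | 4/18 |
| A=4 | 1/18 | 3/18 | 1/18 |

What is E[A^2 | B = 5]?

P(B = 5) = 1/3.
Σ A^2·P over the event = 4·(1/18) + 9·(4/18) + 16·(1/18) = 28/9.
E[A^2 | B = 5] = (28/9) / (1/3) = 28/3.

28/3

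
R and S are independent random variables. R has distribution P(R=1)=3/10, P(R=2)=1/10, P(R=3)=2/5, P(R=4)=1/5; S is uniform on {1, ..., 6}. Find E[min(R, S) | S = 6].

P(S = 6) = 1/6.
Summing min(R,S)·P(x,y) over outcomes with S = 6 gives 5/12.
E[min(R, S) | S = 6] = (5/12) / (1/6) = 5/2.

5/2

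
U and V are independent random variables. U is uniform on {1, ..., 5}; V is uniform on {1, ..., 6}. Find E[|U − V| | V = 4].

7/5

Outcomes with V = 4: (1,4), (2,4), (3,4), (4,4), (5,4), each with probability 1/30.
E[|U − V| | V = 4] = (3 + 2 + 1 + 0 + 1) / 5 = 7/5.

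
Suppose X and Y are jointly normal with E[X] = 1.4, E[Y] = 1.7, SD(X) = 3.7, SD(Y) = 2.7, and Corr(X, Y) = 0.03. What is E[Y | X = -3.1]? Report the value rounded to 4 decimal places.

The regression of Y on X has slope ρ·σ_Y/σ_X and passes through (μ_X, μ_Y).
E[Y | X=-3.1] = 1.7 + (0.03)·(2.7/3.7)·(-3.1 − (1.4)) = 1.7 + (0.021892)·(-4.5) = 1.6015.

1.6015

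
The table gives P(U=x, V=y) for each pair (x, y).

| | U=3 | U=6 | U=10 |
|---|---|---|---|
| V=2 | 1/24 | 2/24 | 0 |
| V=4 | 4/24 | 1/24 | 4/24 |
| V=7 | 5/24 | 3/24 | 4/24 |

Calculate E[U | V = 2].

P(V = 2) = 1/8.
Σ U·P over the event = 3·(1/24) + 6·(2/24) = 5/8.
E[U | V = 2] = (5/8) / (1/8) = 5.

5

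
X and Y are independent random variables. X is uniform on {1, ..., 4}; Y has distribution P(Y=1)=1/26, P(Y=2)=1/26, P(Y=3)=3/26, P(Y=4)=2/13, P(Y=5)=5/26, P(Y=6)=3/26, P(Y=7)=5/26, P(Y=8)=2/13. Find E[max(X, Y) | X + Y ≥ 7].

P(X + Y ≥ 7) = 37/52.
Summing max(X,Y)·P(x,y) over outcomes with X + Y ≥ 7 gives 459/104.
E[max(X, Y) | X + Y ≥ 7] = (459/104) / (37/52) = 459/74.

459/74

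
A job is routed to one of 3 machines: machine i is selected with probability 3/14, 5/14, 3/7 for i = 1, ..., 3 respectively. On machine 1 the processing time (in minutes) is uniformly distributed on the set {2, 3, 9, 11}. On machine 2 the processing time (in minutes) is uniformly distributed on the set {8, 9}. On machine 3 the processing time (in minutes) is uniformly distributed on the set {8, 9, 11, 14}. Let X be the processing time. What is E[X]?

71/8

E[X | machine 1] = (2+3+9+11)/4 = 25/4.
E[X | machine 2] = (8+9)/2 = 17/2.
E[X | machine 3] = (8+9+11+14)/4 = 21/2.
By the law of total expectation,
E[X] = (3/14)·(25/4) + (5/14)·(17/2) + (3/7)·(21/2) = 71/8.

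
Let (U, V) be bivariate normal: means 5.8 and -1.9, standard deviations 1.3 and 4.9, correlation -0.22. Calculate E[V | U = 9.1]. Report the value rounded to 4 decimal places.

The regression of V on U has slope ρ·σ_V/σ_U and passes through (μ_U, μ_V).
E[V | U=9.1] = -1.9 + (-0.22)·(4.9/1.3)·(9.1 − (5.8)) = -1.9 + (-0.82923)·(3.3) = -4.6365.

-4.6365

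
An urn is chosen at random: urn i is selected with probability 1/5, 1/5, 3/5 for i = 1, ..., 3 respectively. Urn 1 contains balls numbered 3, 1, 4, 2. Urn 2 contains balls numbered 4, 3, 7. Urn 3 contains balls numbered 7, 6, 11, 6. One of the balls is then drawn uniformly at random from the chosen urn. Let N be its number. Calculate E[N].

E[N | urn 1] = (3+1+4+2)/4 = 5/2.
E[N | urn 2] = (4+3+7)/3 = 14/3.
E[N | urn 3] = (7+6+11+6)/4 = 15/2.
By the law of total expectation,
E[N] = (1/5)·(5/2) + (1/5)·(14/3) + (3/5)·(15/2) = 89/15.

89/15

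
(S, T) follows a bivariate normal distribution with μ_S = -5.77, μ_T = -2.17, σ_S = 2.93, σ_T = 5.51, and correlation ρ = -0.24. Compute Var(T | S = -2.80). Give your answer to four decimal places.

Var(T | S=x) = (1 − ρ²)·σ_T².
Var(T | S=-2.80) = (5.51)²·(1 − (-0.24)²) = 30.3601·0.9424 = 28.6114.

28.6114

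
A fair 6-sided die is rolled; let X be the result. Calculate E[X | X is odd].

Given X is odd, X is equally likely to be any of {1, 3, 5}.
E[X | X is odd] = (1 + 3 + 5) / 3 = 3.

3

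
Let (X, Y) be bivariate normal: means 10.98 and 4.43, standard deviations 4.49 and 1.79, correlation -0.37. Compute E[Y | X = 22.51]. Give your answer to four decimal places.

2.7293

The regression of Y on X has slope ρ·σ_Y/σ_X and passes through (μ_X, μ_Y).
E[Y | X=22.51] = 4.43 + (-0.37)·(1.79/4.49)·(22.51 − (10.98)) = 4.43 + (-0.147506)·(11.53) = 2.7293.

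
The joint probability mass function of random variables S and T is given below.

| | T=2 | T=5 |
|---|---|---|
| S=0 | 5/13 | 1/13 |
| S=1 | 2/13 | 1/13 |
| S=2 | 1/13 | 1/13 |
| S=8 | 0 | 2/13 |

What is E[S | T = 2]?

1/2

P(T = 2) = 8/13.
Σ S·P over the event = 0·(5/13) + 1·(2/13) + 2·(1/13) = 4/13.
E[S | T = 2] = (4/13) / (8/13) = 1/2.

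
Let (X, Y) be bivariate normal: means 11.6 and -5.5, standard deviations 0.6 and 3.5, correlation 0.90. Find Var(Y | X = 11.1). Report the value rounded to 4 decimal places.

For a bivariate normal, Var(Y | X=x) = σ_Y²(1 − ρ²).
Var(Y | X=11.1) = (3.5)²·(1 − (0.90)²) = 12.25·0.19 = 2.3275.

2.3275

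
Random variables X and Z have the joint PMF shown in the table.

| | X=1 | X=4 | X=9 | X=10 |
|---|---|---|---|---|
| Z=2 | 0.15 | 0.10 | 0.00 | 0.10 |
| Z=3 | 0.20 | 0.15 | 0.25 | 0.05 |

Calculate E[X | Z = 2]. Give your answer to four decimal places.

4.4286

P(Z = 2) = 0.35.
Σ X·P over the event = 1·(0.15) + 4·(0.10) + 10·(0.10) = 1.55.
E[X | Z = 2] = (1.55) / (0.35) = 4.4286.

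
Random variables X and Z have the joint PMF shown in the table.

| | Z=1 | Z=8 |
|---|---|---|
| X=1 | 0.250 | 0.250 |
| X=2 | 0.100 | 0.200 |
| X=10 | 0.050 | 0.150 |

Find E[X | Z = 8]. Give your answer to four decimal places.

P(Z = 8) = 0.600.
Σ X·P over the event = 1·(0.250) + 2·(0.200) + 10·(0.150) = 2.150.
E[X | Z = 8] = (2.150) / (0.600) = 3.5833.

3.5833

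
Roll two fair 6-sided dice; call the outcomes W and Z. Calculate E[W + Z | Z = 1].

9/2

P(Z = 1) = 1/6.
Summing (W+Z)·P(x,y) over outcomes with Z = 1 gives 3/4.
E[W + Z | Z = 1] = (3/4) / (1/6) = 9/2.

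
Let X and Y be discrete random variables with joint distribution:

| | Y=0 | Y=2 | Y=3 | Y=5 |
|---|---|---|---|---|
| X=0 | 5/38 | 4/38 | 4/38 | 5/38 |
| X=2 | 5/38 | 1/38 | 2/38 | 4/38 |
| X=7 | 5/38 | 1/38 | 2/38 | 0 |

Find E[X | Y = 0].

P(Y = 0) = 15/38.
Summing X·P(X=x,Y=y) over the conditioning event gives 45/38.
E[X | Y = 0] = (45/38) / (15/38) = 3.

3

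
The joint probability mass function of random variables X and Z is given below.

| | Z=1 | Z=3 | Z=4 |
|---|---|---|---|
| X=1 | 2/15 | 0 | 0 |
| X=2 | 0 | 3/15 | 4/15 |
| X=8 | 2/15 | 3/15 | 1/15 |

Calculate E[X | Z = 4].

P(Z = 4) = 1/3.
Summing X·P(X=x,Z=y) over the conditioning event gives 16/15.
E[X | Z = 4] = (16/15) / (1/3) = 16/5.

16/5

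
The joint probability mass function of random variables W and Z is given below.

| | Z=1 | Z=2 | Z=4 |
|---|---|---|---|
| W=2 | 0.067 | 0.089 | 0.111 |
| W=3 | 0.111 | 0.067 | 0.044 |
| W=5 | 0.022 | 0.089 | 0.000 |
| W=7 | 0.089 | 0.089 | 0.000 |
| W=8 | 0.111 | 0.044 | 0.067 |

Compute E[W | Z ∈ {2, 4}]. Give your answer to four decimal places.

P(Z ∈ {2, 4}) = 0.600.
Σ W·P over the event = 2·(0.089) + 2·(0.111) + 3·(0.067) + 3·(0.044) + 5·(0.089) + 7·(0.089) + 8·(0.044) + 8·(0.067) = 2.689.
E[W | Z ∈ {2, 4}] = (2.689) / (0.600) = 4.4817.

4.4817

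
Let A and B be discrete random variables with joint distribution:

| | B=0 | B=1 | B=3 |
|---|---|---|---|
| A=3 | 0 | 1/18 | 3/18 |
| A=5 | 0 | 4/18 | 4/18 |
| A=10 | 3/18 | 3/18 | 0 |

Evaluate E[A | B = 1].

53/8

P(B = 1) = 4/9.
Σ A·P over the event = 3·(1/18) + 5·(4/18) + 10·(3/18) = 53/18.
E[A | B = 1] = (53/18) / (4/9) = 53/8.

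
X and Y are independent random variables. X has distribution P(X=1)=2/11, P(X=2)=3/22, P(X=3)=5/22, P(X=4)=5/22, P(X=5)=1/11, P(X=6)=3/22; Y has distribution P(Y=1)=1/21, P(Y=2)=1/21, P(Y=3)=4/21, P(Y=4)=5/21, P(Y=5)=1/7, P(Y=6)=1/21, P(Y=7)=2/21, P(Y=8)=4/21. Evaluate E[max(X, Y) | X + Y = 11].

P(X + Y = 11) = 41/462.
Summing max(X,Y)·P(x,y) over outcomes with X + Y = 11 gives 148/231.
E[max(X, Y) | X + Y = 11] = (148/231) / (41/462) = 296/41.

296/41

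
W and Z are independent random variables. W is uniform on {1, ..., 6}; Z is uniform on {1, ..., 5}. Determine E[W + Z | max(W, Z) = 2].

P(max(W, Z) = 2) = 1/10.
Summing (W+Z)·P(x,y) over outcomes with max(W, Z) = 2 gives 1/3.
E[W + Z | max(W, Z) = 2] = (1/3) / (1/10) = 10/3.

10/3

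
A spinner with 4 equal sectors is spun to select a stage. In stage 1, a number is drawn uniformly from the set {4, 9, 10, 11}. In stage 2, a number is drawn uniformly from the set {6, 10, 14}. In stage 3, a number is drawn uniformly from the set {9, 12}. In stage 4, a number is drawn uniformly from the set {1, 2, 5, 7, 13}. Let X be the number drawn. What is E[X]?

173/20

E[X | stage 1] = (4+9+10+11)/4 = 17/2.
E[X | stage 2] = (6+10+14)/3 = 10.
E[X | stage 3] = (9+12)/2 = 21/2.
E[X | stage 4] = (1+2+5+7+13)/5 = 28/5.
E[X] = (1/4)·(17/2) + (1/4)·(10) + (1/4)·(21/2) + (1/4)·(28/5) = 173/20.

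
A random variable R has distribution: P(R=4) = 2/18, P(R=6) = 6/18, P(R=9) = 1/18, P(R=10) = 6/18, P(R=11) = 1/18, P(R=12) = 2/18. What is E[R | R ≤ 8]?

11/2

P(R ≤ 8) = 4/9.
Σ over the event: 4·1/9 + 6·1/3 = 22/9.
E[R | R ≤ 8] = (22/9) / (4/9) = 11/2.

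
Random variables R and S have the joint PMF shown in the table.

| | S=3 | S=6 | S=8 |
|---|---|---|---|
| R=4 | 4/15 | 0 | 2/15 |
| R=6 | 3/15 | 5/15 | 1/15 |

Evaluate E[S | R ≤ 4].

P(R ≤ 4) = 2/5.
Summing S·P(R=x,S=y) over the conditioning event gives 28/15.
E[S | R ≤ 4] = (28/15) / (2/5) = 14/3.

14/3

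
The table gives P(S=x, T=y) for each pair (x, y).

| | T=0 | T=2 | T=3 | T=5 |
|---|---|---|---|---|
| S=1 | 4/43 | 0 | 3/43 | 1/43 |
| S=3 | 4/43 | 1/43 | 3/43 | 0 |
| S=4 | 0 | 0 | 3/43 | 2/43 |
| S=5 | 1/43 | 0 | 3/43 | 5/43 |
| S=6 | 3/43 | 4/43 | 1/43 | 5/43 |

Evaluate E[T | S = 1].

7/4

P(S = 1) = 8/43.
Summing T·P(S=x,T=y) over the conditioning event gives 14/43.
E[T | S = 1] = (14/43) / (8/43) = 7/4.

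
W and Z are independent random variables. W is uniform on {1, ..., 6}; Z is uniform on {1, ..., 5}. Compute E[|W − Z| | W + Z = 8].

Outcomes with W + Z = 8: (3,5), (4,4), (5,3), (6,2), each with probability 1/30.
E[|W − Z| | W + Z = 8] = (2 + 0 + 2 + 4) / 4 = 2.

2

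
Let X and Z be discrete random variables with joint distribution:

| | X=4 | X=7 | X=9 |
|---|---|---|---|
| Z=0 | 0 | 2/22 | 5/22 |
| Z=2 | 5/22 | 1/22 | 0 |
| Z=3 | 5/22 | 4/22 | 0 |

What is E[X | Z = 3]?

P(Z = 3) = 9/22.
Σ X·P over the event = 4·(5/22) + 7·(4/22) = 24/11.
E[X | Z = 3] = (24/11) / (9/22) = 16/3.

16/3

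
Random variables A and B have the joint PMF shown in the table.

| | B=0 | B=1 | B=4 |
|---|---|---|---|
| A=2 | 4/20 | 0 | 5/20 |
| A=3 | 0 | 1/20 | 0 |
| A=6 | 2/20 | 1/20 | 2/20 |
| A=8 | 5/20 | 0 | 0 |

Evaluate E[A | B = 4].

P(B = 4) = 7/20.
Σ A·P over the event = 2·(5/20) + 6·(2/20) = 11/10.
E[A | B = 4] = (11/10) / (7/20) = 22/7.

22/7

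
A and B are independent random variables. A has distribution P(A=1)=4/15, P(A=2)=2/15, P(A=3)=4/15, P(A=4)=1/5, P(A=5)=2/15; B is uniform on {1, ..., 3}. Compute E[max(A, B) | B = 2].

46/15

P(B = 2) = 1/3.
Summing max(A,B)·P(x,y) over outcomes with B = 2 gives 46/45.
E[max(A, B) | B = 2] = (46/45) / (1/3) = 46/15.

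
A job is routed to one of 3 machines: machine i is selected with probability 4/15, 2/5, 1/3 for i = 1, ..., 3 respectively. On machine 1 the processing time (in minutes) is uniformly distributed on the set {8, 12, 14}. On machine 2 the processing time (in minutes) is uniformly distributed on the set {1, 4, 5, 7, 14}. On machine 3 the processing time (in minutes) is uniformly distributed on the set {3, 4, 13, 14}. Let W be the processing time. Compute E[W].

E[W | machine 1] = (8+12+14)/3 = 34/3.
E[W | machine 2] = (1+4+5+7+14)/5 = 31/5.
E[W | machine 3] = (3+4+13+14)/4 = 17/2.
E[W] = (4/15)·(34/3) + (2/5)·(31/5) + (1/3)·(17/2) = 3751/450.

3751/450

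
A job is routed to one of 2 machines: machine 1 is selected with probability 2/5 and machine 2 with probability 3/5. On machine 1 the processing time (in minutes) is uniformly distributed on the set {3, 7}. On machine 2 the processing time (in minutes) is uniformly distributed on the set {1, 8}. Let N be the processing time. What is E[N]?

E[N | machine 1] = (3+7)/2 = 5.
E[N | machine 2] = (1+8)/2 = 9/2.
E[N] = (2/5)·(5) + (3/5)·(9/2) = 47/10.

47/10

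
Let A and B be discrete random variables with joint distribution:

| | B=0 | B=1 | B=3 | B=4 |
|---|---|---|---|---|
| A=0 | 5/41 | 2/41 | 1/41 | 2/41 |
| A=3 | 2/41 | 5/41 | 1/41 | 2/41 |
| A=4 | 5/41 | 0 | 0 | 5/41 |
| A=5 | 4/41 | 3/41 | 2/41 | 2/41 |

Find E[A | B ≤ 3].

P(B ≤ 3) = 30/41.
Summing A·P(A=x,B=y) over the conditioning event gives 89/41.
E[A | B ≤ 3] = (89/41) / (30/41) = 89/30.

89/30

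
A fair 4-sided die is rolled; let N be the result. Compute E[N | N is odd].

2

Given N is odd, N is equally likely to be any of {1, 3}.
E[N | N is odd] = (1 + 3) / 2 = 2.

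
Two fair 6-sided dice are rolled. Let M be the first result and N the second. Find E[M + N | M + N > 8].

10

Outcomes with M + N > 8: (3,6), (4,5), (4,6), (5,4), (5,5), (5,6), (6,3), (6,4), (6,5), (6,6), each with probability 1/36.
E[M + N | M + N > 8] = (9 + 9 + 10 + 9 + 10 + 11 + 9 + 10 + 11 + 12) / 10 = 10.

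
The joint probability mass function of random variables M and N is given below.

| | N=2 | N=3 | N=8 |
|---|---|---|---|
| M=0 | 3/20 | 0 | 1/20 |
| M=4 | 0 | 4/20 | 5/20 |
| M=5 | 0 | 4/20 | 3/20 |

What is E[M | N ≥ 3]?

71/17

P(N ≥ 3) = 17/20.
Σ M·P over the event = 0·(1/20) + 4·(4/20) + 4·(5/20) + 5·(4/20) + 5·(3/20) = 71/20.
E[M | N ≥ 3] = (71/20) / (17/20) = 71/17.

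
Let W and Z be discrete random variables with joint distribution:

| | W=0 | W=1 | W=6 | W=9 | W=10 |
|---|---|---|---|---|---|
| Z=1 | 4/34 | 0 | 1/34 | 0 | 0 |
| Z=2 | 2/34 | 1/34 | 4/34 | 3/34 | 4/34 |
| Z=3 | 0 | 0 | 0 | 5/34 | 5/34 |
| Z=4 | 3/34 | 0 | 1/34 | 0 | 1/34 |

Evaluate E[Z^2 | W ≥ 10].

77/10

P(W ≥ 10) = 5/17.
Σ Z^2·P over the event = 4·(4/34) + 9·(5/34) + 16·(1/34) = 77/34.
E[Z^2 | W ≥ 10] = (77/34) / (5/17) = 77/10.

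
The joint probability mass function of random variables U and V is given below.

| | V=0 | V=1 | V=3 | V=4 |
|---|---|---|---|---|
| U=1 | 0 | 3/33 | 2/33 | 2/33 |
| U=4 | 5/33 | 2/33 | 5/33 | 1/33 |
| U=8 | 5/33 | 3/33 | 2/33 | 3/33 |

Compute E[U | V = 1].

35/8

P(V = 1) = 8/33.
Σ U·P over the event = 1·(3/33) + 4·(2/33) + 8·(3/33) = 35/33.
E[U | V = 1] = (35/33) / (8/33) = 35/8.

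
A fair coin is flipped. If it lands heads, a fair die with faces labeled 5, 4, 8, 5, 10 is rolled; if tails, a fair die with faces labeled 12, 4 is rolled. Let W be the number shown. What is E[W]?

36/5

E[W | heads] = (5+4+8+5+10)/5 = 32/5.
E[W | tails] = (12+4)/2 = 8.
By the law of total expectation,
E[W] = (1/2)·(32/5) + (1/2)·(8) = 36/5.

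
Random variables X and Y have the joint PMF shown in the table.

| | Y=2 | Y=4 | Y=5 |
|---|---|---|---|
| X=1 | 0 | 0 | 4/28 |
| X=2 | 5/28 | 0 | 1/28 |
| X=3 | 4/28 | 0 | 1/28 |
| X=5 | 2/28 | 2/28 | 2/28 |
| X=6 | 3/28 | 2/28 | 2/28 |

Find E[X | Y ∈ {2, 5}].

P(Y ∈ {2, 5}) = 6/7.
Summing X·P(X=x,Y=y) over the conditioning event gives 81/28.
E[X | Y ∈ {2, 5}] = (81/28) / (6/7) = 27/8.

27/8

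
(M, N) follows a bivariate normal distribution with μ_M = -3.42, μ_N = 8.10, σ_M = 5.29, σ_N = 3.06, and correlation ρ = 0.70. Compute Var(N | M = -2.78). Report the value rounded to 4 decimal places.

Var(N | M=x) = (1 − ρ²)·σ_N².
Var(N | M=-2.78) = (3.06)²·(1 − (0.70)²) = 9.3636·0.51 = 4.7754.

4.7754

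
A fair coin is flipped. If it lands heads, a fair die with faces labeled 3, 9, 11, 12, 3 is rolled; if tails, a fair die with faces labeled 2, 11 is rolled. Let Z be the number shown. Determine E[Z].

E[Z | heads] = (3+9+11+12+3)/5 = 38/5.
E[Z | tails] = (2+11)/2 = 13/2.
E[Z] = (1/2)·(38/5) + (1/2)·(13/2) = 141/20.

141/20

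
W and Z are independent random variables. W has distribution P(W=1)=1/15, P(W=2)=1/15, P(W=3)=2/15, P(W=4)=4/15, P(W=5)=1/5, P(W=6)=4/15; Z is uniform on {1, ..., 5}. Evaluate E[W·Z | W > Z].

626/49

P(W > Z) = 49/75.
Summing WZ·P(x,y) over outcomes with W > Z gives 626/75.
E[W·Z | W > Z] = (626/75) / (49/75) = 626/49.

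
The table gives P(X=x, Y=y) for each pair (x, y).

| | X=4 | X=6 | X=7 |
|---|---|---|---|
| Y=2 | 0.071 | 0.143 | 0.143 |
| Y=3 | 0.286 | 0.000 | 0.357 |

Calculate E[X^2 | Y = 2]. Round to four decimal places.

37.2297

P(Y = 2) = 0.357.
Σ X^2·P over the event = 16·(0.071) + 36·(0.143) + 49·(0.143) = 13.291.
E[X^2 | Y = 2] = (13.291) / (0.357) = 37.2297.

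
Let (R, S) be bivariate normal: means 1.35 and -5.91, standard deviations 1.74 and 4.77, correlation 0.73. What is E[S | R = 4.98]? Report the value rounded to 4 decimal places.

E[S | R=x] = μ_S + ρ(σ_S/σ_R)(x − μ_R) for jointly normal variables.
E[S | R=4.98] = -5.91 + (0.73)·(4.77/1.74)·(4.98 − (1.35)) = -5.91 + (2.0012)·(3.63) = 1.3544.

1.3544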